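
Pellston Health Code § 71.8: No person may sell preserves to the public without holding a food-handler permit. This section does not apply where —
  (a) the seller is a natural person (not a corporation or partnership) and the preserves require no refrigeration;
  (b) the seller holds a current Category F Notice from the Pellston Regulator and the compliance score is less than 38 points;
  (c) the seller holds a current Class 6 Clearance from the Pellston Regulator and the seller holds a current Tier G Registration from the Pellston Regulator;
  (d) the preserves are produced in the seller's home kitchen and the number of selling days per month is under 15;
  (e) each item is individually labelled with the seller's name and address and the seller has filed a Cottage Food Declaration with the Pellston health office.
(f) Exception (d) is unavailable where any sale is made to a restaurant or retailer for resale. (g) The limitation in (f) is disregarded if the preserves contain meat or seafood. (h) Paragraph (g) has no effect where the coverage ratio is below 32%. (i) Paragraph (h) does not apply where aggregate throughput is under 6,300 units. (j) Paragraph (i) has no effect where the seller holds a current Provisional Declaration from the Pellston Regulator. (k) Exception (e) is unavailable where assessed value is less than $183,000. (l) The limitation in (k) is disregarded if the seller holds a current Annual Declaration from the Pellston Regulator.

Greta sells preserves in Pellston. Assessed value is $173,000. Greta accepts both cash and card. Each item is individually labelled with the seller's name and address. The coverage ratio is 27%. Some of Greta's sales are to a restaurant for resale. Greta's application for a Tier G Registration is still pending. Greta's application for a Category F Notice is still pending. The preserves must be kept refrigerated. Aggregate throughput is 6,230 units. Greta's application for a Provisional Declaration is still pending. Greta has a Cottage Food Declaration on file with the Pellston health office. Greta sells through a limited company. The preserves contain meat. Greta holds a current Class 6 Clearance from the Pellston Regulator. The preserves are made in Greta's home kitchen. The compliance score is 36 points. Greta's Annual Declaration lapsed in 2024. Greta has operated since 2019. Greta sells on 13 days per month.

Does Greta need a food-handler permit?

No — exception (d) applies; Greta is not required to hold a food-handler permit.

Exception (a) requires that the seller is a natural person (not a corporation or partnership); but the seller operates through a limited company, so (a) is unavailable.
Exception (b) does not apply: the Category F Notice is not current.
Exception (c) fails — no current Tier G Registration is held.
Exception (d)'s conditions are all satisfied: the preserves are home-kitchen produced; the number of selling days per month is 13, under the 15 limit. As to paragraphs (f)–(j): (f) would limit (d) — some sales are to a restaurant for resale — but (g) sets (f) aside: (g) operates against (f): the preserves contain meat. (h) would limit (g) — the coverage ratio is 27%, below the 32% limit — but (i) sets (h) aside: (i) operates — aggregate throughput is 6,230 units, under the 6,300 units limit. (j), which would lift (i), is not engaged — no current Provisional Declaration is held. Exception (d) stands.
All of (e)'s requirements are met (items are individually labelled; a Cottage Food Declaration is on file). But applying paragraphs (k)–(l): (k) operates against (e): assessed value is $173,000, less than the $183,000 limit. (l) is not triggered (the Annual Declaration is not current), so (k) stands. So (e) is unavailable.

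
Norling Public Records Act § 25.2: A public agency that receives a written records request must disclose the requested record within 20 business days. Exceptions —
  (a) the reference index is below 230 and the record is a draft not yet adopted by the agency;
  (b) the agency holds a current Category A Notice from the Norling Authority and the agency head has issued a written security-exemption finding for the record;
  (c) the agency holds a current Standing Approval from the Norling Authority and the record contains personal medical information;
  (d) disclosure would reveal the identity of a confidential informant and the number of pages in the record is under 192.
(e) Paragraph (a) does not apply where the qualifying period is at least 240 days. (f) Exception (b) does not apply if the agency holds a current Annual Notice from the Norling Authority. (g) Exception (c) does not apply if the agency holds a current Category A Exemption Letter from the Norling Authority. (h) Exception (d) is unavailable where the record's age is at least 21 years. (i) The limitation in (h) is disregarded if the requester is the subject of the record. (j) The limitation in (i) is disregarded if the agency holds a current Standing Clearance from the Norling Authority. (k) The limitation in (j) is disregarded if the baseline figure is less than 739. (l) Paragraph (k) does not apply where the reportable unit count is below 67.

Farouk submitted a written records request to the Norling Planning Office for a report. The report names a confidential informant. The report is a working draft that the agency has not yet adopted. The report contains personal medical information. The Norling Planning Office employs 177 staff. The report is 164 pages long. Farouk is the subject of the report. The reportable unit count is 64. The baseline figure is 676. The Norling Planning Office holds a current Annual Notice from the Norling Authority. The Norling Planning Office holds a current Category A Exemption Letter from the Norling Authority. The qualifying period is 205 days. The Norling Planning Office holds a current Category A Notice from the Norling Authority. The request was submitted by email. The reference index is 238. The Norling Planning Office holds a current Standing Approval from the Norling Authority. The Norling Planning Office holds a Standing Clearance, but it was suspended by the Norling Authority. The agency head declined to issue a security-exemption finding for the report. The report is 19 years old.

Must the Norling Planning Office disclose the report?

Exception (a) requires that the reference index is below 230; but the reference index is 238, not below 230, so (a) is unavailable.
Exception (b) fails — the agency head declined to issue a security-exemption finding.
Exception (c): a current Standing Approval is held; the report contains personal medical information — every condition holds. But: (g) operates against (c): a current Category A Exemption Letter is held. So (c) is unavailable.
Exception (d): the report names a confidential informant; the number of pages in the record is 164, under the 192 limit — every condition holds. As to paragraphs (h)–(l): (h) is inapplicable — the record's age is 19 years, short of 21 years. (d) remains available.

No — exception (d) applies; the Norling Planning Office is not required to disclose the report.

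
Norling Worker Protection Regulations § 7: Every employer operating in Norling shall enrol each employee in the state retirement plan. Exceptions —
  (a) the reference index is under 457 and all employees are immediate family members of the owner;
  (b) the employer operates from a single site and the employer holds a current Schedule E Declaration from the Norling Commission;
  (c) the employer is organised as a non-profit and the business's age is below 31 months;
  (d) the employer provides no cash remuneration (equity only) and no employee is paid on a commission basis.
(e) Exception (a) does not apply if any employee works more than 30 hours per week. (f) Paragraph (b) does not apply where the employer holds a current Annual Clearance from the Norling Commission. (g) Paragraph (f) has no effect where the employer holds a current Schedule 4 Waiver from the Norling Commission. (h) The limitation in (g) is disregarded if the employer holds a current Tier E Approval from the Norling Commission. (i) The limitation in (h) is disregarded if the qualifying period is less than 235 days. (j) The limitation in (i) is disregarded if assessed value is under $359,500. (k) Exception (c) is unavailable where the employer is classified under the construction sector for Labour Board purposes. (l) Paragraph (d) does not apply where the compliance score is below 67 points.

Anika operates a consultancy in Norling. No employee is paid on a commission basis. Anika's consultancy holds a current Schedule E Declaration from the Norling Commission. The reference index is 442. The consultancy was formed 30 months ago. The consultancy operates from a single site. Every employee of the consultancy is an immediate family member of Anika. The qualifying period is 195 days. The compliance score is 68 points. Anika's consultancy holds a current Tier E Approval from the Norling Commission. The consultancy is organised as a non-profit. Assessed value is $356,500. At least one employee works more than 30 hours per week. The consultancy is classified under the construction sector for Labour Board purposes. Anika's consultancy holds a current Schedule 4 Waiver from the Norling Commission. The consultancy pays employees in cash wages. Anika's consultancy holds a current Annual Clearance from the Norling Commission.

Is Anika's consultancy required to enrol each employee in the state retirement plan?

Exception (a)'s conditions are all satisfied: the reference index is 442, under the 457 limit; every employee is an immediate family member. However, paragraph (e) must be considered: (e) applies — at least one employee exceeds 30 hours/week. (a) is therefore removed.
Exception (b) is satisfied on its face — the employer operates from a single site; a current Schedule E Declaration is held. But applying paragraphs (f)–(j): (f) is triggered — a current Annual Clearance is held. (g) would limit (f) — a current Schedule 4 Waiver is held — but (h) sets (g) aside: (h) operates against (g): a current Tier E Approval is held. (i) would limit (h) — the qualifying period is 195 days, less than the 235 days limit — but (j) sets (i) aside: (j) operates — assessed value is $356,500, under the $359,500 limit. (b) is therefore removed.
Exception (c) is satisfied on its face — the employer is a non-profit; the business's age is 30 months, below the 31 months limit. But applying paragraph (k): (k) operates against (c): the consultancy is classified under the construction sector. So (c) is unavailable.
Exception (d) does not apply: employees are paid cash wages.
None of the exceptions is available; § 7 applies in full.

Yes — Anika's consultancy must enrol each employee in the state retirement plan.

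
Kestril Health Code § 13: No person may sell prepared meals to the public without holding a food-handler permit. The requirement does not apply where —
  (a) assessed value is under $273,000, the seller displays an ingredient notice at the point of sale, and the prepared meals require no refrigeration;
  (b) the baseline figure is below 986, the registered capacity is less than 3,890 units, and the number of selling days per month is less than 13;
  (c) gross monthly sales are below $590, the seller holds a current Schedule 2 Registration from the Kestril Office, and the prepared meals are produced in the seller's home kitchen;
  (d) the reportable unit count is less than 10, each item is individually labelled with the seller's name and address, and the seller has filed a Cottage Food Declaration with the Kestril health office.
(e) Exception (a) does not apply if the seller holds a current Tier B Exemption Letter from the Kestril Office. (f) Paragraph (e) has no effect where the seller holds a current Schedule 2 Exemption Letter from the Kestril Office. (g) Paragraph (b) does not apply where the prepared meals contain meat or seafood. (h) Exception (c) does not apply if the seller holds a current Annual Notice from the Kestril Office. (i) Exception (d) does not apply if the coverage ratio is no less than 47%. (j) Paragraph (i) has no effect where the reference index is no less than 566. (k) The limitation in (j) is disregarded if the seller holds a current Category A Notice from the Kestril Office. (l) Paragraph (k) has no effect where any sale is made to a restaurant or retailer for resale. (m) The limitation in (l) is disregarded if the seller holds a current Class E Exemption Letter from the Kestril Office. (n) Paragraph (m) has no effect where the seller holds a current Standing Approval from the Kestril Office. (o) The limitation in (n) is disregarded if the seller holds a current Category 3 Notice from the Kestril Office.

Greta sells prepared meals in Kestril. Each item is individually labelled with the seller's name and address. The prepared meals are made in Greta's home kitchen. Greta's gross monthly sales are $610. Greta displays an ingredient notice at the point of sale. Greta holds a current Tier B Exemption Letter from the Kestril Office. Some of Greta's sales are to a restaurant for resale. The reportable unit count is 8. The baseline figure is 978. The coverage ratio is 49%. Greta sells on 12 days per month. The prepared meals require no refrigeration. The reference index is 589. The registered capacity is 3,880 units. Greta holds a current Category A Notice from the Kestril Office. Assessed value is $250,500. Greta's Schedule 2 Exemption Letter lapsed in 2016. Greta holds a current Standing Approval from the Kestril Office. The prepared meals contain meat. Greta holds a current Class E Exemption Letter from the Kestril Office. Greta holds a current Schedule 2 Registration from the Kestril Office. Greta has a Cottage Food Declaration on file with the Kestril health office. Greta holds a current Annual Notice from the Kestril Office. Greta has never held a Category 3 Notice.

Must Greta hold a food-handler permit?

No — exception (d) applies; Greta is not required to hold a food-handler permit.

Exception (a): assessed value is $250,500, under the $273,000 limit; an ingredient notice is displayed; the prepared meals are shelf-stable — every condition holds. Turning to paragraphs (e)–(f): (e) operates against (a): a current Tier B Exemption Letter is held. (f), which would lift (e), does not operate here — the Schedule 2 Exemption Letter is not current. Exception (a) does not apply.
All of (b)'s requirements are met (the baseline figure is 978, below the 986 limit; the registered capacity is 3,880 units, less than the 3,890 units limit; the number of selling days per month is 12, less than the 13 limit). But applying paragraph (g): (g) is triggered — the prepared meals contain meat. So (b) is unavailable.
Exception (c) fails — gross monthly sales are $610, not below $590.
Exception (d)'s conditions are all satisfied: the reportable unit count is 8, less than the 10 limit; items are individually labelled; a Cottage Food Declaration is on file. As to paragraphs (i)–(o): (i) would limit (d) — the coverage ratio is 49%, meeting the 47% threshold — but (j) sets (i) aside: (j) operates against (i): the reference index is 589, meeting the 566 threshold. (k) is engaged (a current Category A Notice is held), but is set aside by (l): (l) operates against (k): some sales are to a restaurant for resale. (m) is triggered (a current Class E Exemption Letter is held), but is displaced by (n): (n) operates against (m): a current Standing Approval is held. (o) does not operate here (the Category 3 Notice is not current), so (n) stands. Exception (d) stands.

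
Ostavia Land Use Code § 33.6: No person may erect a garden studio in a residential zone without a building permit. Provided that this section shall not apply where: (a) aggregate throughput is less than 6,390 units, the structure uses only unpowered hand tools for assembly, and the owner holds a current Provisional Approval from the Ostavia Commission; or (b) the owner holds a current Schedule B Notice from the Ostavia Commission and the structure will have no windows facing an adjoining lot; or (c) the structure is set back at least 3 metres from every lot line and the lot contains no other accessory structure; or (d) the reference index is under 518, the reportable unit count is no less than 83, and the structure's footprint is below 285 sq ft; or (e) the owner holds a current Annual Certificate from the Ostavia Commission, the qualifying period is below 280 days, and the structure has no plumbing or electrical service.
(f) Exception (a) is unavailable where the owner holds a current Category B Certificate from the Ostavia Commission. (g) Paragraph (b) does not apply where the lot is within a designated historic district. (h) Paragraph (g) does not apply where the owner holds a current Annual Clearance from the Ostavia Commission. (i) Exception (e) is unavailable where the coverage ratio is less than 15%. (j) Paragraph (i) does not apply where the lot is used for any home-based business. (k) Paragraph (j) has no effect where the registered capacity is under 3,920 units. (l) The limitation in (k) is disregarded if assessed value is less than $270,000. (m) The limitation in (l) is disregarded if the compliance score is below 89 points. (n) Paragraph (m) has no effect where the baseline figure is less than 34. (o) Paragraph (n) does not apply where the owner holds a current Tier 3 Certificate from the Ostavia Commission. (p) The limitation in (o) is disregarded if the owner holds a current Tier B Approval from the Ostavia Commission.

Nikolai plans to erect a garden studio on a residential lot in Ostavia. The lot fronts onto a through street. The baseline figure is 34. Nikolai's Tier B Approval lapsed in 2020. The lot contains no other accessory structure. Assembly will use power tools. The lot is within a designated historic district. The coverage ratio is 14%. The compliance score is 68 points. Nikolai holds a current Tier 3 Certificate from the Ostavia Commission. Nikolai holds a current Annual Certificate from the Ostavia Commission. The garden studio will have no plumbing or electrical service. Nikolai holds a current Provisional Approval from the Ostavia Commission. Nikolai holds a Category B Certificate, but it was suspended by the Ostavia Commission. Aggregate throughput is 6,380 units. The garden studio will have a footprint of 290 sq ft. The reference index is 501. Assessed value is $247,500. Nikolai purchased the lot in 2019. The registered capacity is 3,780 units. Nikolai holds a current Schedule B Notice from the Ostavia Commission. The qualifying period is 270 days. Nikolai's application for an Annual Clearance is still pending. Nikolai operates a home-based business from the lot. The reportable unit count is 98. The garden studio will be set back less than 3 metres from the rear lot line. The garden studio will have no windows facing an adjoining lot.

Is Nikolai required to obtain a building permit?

Exception (a) fails — assembly uses power tools.
Exception (b) is satisfied on its face — a current Schedule B Notice is held; no windows face an adjoining lot. However, paragraphs (g)–(h) must be considered: (g) applies — the lot is in a historic district. (h) does not operate here (no current Annual Clearance is held), so (g) stands. Exception (b) does not apply.
Exception (c) does not apply: the rear setback is under 3 m.
Exception (d) does not apply: the structure's footprint is 290 sq ft, not below 285 sq ft.
Exception (e)'s conditions are all satisfied: a current Annual Certificate is held; the qualifying period is 270 days, below the 280 days limit; there is no plumbing or electrical service. But applying paragraphs (i)–(p): (i) operates — the coverage ratio is 14%, less than the 15% limit. (j) operates (a home-based business operates on the lot), but is set aside by (k): (k) operates against (j): the registered capacity is 3,780 units, under the 3,920 units limit. (l) is engaged (assessed value is $247,500, less than the $270,000 limit), but is itself disapplied by (m): (m) operates against (l): the compliance score is 68 points, below the 89 points limit. (n), which would lift (m), is not engaged — the baseline figure is 34, not less than 34. (e) is therefore removed.
No exception applies. The general rule governs.

Yes — Nikolai must obtain a building permit.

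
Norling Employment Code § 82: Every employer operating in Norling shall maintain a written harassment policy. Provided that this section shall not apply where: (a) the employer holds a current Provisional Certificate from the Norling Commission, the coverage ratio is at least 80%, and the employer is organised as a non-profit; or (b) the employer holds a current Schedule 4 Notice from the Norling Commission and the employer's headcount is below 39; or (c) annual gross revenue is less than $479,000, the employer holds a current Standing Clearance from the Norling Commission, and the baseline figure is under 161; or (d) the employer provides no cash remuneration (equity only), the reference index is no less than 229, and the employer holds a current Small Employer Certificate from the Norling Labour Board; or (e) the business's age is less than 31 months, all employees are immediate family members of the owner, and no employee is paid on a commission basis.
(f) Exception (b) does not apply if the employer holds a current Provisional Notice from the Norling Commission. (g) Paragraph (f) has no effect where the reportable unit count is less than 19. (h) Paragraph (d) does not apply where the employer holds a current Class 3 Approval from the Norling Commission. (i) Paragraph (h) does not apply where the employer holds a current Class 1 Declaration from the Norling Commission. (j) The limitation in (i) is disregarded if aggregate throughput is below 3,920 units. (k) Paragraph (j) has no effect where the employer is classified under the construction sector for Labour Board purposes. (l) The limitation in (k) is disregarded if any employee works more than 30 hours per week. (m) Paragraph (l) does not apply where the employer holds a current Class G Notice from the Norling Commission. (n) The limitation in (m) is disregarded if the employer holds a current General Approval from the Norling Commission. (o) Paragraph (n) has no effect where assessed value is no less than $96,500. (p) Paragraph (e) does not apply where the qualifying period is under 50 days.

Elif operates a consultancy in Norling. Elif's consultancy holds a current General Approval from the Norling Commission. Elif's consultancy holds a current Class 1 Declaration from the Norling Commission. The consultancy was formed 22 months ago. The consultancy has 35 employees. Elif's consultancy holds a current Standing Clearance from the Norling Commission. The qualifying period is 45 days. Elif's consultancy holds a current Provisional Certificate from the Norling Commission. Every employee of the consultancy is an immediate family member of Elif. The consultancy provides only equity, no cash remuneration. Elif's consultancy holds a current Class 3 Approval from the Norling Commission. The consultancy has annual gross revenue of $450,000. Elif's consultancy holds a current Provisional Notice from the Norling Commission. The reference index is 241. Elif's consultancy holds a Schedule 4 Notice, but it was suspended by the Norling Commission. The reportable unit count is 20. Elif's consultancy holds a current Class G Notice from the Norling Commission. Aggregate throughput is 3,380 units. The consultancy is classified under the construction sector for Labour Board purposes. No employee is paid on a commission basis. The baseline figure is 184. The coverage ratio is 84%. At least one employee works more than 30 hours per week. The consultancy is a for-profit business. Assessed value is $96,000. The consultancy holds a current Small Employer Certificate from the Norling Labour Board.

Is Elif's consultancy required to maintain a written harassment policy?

Exception (a) requires that the employer is organised as a non-profit; but the employer is for-profit, so (a) is unavailable.
Exception (b) fails — no current Schedule 4 Notice is held.
Exception (c) fails — the baseline figure is 184, not under 161.
All of (d)'s requirements are met (remuneration is equity-only; the reference index is 241, meeting the 229 threshold; a current Small Employer Certificate is held). But applying paragraphs (h)–(o): (h) operates against (d): a current Class 3 Approval is held. (i) is engaged (a current Class 1 Declaration is held), but is displaced by (j): (j) operates against (i): aggregate throughput is 3,380 units, below the 3,920 units limit. (k) is engaged (the consultancy is classified under the construction sector), but is overridden by (l): (l) operates against (k): at least one employee exceeds 30 hours/week. (m) would limit (l) — a current Class G Notice is held — but (n) sets (m) aside: (n) is triggered — a current General Approval is held. (o) is not engaged (assessed value is $96,000, short of $96,500), so (n) stands. (d) is therefore removed.
Exception (e) is satisfied on its face — the business's age is 22 months, less than the 31 months limit; every employee is an immediate family member; no employee is paid on commission. Turning to paragraph (p): (p) operates against (e): the qualifying period is 45 days, under the 50 days limit. Exception (e) does not apply.
No exception is made out. Elif's consultancy falls within the general rule.

Yes — Elif's consultancy must maintain a written harassment policy.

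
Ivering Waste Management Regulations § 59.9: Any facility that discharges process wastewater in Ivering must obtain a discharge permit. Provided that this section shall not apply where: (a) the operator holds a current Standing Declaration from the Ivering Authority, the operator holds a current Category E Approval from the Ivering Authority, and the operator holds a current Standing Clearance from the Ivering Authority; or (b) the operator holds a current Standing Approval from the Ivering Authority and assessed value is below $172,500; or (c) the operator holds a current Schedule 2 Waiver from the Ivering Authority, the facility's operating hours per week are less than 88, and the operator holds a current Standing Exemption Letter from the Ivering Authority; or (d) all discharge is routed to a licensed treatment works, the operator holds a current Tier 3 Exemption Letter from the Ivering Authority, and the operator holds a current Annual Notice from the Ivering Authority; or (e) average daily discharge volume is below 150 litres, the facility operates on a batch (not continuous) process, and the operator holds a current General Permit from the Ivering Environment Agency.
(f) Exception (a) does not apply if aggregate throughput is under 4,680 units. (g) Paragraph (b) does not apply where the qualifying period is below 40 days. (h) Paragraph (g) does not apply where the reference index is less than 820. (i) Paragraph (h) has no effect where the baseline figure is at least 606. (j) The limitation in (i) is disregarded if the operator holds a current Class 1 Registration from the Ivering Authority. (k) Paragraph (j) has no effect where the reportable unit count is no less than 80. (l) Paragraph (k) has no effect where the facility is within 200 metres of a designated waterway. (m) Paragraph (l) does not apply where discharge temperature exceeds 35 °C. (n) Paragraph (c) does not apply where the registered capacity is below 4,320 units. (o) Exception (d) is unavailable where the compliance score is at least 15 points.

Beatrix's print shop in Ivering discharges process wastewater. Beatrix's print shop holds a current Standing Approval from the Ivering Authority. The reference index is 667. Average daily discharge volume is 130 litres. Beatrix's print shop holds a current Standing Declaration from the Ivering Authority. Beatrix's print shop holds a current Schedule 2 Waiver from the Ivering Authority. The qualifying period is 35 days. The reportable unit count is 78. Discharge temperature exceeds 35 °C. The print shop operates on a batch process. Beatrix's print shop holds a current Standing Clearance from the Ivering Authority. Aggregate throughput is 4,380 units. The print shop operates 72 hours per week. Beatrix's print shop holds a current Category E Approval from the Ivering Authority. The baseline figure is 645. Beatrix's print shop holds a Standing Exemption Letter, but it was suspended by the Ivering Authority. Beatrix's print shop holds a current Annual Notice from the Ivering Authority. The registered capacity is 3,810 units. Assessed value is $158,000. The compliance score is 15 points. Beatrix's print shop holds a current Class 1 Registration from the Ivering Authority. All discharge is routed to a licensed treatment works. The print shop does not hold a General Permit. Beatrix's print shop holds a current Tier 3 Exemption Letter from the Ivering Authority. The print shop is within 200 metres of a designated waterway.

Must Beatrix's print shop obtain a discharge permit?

Exception (a): a current Standing Declaration is held; a current Category E Approval is held; a current Standing Clearance is held — every condition holds. Turning to paragraph (f): (f) operates — aggregate throughput is 4,380 units, under the 4,680 units limit. So (a) is unavailable.
Exception (b)'s conditions are all satisfied: a current Standing Approval is held; assessed value is $158,000, below the $172,500 limit. As to paragraphs (g)–(m): (g) would limit (b) — the qualifying period is 35 days, below the 40 days limit — but (h) sets (g) aside: (h) operates against (g): the reference index is 667, less than the 820 limit. (i) would limit (h) — the baseline figure is 645, meeting the 606 threshold — but (j) sets (i) aside: (j) is triggered — a current Class 1 Registration is held. (k), which would lift (j), is not engaged — the reportable unit count is 78, short of 80. (b) remains available.
Exception (c) fails — no current Standing Exemption Letter is held.
Exception (d): discharge is routed to a licensed treatment works; a current Tier 3 Exemption Letter is held; a current Annual Notice is held — every condition holds. Turning to paragraph (o): (o) applies — the compliance score is 15 points, meeting the 15 points threshold. So (d) is unavailable.
Exception (e) does not apply: no General Permit is held.

No — exception (b) applies; Beatrix's print shop is not required to obtain a discharge permit.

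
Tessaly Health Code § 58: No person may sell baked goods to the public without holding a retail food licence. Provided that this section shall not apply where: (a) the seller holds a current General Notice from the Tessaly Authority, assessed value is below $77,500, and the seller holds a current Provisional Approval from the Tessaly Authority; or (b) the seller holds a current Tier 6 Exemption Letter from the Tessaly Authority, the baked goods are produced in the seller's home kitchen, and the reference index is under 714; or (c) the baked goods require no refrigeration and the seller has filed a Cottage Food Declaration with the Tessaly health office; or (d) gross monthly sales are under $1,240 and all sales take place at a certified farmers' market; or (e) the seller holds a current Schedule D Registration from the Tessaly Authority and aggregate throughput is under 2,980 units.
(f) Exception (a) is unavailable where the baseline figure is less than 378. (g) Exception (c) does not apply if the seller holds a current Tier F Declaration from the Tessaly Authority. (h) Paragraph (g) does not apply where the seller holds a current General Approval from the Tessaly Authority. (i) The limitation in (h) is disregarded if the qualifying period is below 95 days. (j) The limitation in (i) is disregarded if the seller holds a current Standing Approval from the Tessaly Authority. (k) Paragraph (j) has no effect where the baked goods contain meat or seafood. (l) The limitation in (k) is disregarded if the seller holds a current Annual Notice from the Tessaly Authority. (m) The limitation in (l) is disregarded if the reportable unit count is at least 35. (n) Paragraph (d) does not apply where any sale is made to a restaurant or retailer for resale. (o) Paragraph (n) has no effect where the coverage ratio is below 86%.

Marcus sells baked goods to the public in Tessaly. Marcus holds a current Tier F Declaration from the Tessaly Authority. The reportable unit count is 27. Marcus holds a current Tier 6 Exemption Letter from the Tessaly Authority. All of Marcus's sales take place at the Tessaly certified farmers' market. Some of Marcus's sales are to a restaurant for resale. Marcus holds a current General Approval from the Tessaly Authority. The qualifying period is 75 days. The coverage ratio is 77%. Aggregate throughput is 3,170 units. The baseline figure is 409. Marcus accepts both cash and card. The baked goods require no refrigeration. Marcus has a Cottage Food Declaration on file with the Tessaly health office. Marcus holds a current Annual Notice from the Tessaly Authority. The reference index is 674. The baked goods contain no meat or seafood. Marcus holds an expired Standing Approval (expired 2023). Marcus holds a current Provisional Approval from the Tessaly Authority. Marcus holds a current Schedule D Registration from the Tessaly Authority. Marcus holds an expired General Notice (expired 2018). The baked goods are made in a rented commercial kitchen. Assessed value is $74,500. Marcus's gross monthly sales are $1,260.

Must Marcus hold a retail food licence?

Yes — Marcus must hold a retail food licence.

Exception (a) requires that the seller holds a current General Notice from the Tessaly Authority; but the General Notice is not current, so (a) is unavailable.
Exception (b) does not apply: the baked goods are made in a commercial kitchen, not a home kitchen.
Exception (c): the baked goods are shelf-stable; a Cottage Food Declaration is on file — every condition holds. Turning to paragraphs (g)–(m): (g) applies — a current Tier F Declaration is held. (h) is engaged (a current General Approval is held), but is set aside by (i): (i) operates against (h): the qualifying period is 75 days, below the 95 days limit. (j) is not triggered (there is no Standing Approval in force), so (i) stands. So (c) is unavailable.
Exception (d) requires that gross monthly sales are under $1,240; but gross monthly sales are $1,260, not under $1,240, so (d) is unavailable.
Exception (e) does not apply: aggregate throughput is 3,170 units, not under 2,980 units.
No exception applies. The general rule governs.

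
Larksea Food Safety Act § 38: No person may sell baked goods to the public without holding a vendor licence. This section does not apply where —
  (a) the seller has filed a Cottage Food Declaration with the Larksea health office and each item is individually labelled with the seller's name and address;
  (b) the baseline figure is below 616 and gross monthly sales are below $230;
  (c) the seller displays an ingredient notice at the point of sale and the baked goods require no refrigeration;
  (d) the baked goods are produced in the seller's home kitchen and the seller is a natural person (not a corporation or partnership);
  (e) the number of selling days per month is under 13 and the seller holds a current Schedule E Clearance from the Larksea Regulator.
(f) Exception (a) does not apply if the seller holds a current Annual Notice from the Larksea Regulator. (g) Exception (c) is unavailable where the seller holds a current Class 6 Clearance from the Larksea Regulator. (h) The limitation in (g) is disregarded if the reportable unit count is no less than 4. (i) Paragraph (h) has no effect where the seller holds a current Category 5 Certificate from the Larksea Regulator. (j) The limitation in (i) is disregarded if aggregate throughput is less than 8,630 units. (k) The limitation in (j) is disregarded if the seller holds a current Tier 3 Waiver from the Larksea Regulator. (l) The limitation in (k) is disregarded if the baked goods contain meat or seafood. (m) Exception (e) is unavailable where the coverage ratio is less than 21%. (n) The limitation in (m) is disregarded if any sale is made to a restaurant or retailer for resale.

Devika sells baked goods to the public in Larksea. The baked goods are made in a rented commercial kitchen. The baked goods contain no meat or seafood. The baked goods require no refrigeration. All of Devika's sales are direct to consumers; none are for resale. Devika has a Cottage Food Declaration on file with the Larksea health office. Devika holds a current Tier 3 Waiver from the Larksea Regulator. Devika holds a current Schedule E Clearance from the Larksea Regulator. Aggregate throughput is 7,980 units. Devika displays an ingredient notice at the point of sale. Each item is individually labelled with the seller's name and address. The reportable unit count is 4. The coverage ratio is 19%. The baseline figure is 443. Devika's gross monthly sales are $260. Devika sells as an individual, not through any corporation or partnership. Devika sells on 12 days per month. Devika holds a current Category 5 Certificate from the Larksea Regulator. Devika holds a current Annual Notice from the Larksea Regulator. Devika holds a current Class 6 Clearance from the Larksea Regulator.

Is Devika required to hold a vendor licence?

Yes — Devika must hold a vendor licence.

Exception (a) is satisfied on its face — a Cottage Food Declaration is on file; items are individually labelled. Turning to paragraph (f): (f) operates against (a): a current Annual Notice is held. (a) is therefore removed.
Exception (b) does not apply: gross monthly sales are $260, not below $230.
All of (c)'s requirements are met (an ingredient notice is displayed; the baked goods are shelf-stable). But: (g) operates against (c): a current Class 6 Clearance is held. (h) would limit (g) — the reportable unit count is 4, meeting the 4 threshold — but (i) sets (h) aside: (i) applies — a current Category 5 Certificate is held. (j) operates (aggregate throughput is 7,980 units, less than the 8,630 units limit), but is displaced by (k): (k) operates against (j): a current Tier 3 Waiver is held. (l) is not triggered (the baked goods contain no meat or seafood), so (k) stands. (c) is therefore removed.
Exception (d) fails — the baked goods are made in a commercial kitchen, not a home kitchen.
Exception (e)'s conditions are all satisfied: the number of selling days per month is 12, under the 13 limit; a current Schedule E Clearance is held. Turning to paragraphs (m)–(n): (m) is triggered — the coverage ratio is 19%, less than the 21% limit. (n) is not engaged (no sales are for resale), so (m) stands. Exception (e) does not apply.
Every exception is unavailable, so the rule governs.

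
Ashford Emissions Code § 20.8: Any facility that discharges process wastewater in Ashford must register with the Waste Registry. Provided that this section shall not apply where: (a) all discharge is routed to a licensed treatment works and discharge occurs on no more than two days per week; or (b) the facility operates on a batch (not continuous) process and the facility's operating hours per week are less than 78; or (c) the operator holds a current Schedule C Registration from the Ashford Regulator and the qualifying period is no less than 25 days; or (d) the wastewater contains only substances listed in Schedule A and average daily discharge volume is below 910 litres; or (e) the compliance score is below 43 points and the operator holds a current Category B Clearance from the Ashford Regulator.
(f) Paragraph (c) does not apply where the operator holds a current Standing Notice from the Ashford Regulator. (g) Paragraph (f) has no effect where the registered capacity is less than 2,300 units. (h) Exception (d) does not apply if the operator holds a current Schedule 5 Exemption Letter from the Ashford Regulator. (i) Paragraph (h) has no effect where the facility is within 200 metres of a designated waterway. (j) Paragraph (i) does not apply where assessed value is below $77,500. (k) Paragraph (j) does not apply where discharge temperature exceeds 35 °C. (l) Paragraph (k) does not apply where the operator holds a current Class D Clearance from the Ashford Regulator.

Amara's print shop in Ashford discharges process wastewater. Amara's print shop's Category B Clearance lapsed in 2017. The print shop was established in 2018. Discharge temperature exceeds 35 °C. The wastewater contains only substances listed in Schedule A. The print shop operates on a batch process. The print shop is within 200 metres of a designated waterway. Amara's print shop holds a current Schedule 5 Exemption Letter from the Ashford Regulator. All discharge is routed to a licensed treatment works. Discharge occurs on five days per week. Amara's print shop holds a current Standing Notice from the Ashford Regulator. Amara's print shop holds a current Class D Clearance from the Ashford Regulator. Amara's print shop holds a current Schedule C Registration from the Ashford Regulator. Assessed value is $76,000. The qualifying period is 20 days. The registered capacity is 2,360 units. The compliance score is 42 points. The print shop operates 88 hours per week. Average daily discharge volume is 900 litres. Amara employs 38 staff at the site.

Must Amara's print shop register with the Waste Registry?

Yes — Amara's print shop must register with the Waste Registry.

Exception (a) fails — discharge occurs on five days per week.
Exception (b) does not apply: the facility's operating hours per week are 88, not less than 78.
Exception (c) requires that the qualifying period is no less than 25 days; but the qualifying period is 20 days, short of 25 days, so (c) is unavailable.
Exception (d)'s conditions are all satisfied: the wastewater is Schedule-A-only; average daily discharge volume is 900 litres, below the 910 litres limit. However, paragraphs (h)–(l) must be considered: (h) operates against (d): a current Schedule 5 Exemption Letter is held. (i) would limit (h) — the print shop is within 200 m of a designated waterway — but (j) sets (i) aside: (j) is triggered — assessed value is $76,000, below the $77,500 limit. (k) is triggered (discharge temperature exceeds 35 °C), but is overridden by (l): (l) is triggered — a current Class D Clearance is held. Exception (d) does not apply.
Exception (e) does not apply: there is no Category B Clearance in force.
No exception displaces § 20.8.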